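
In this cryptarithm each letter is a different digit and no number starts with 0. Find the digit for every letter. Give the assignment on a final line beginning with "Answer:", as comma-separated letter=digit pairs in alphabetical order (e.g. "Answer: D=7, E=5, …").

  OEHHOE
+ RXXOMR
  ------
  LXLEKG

Step 1. [col 1: E + R ≡ G (mod 10)] R=3 is one option consistent with column 1 (E + R ≡ G (mod 10), carry-in 0) — take it, so R=3.
Step 2. [col 1: E + R ≡ G (mod 10)] column 1 (E + R ≡ G (mod 10), carry-in 0) doesn't pin E yet; pick E=9 and continue ⇒ E=9.
Step 3. [col 1: E + R ≡ G (mod 10)] from column 1 (E=9, R=3, carry-in 0, digits 3,9 already taken and all letters distinct): G must equal 2 ⇒ G=2.
Step 4. [col 2: O + M ≡ K (mod 10)] column 2 (O + M ≡ K (mod 10), carry-in 1) doesn't pin O yet; pick O=1 and continue. So O=1.
Step 5. [col 2: O + M ≡ K (mod 10)] several values work for M in column 2 (O + M ≡ K (mod 10), carry-in 1); try M=4 ⇒ M=4.
Step 6. [col 2: O + M ≡ K (mod 10)] column 2 reads O+M+carry(1)=K with O=1, M=4; with digits 1,2,3,4,9 already taken and all letters distinct, the only value for K is 6 ⇒ K=6.
Step 7. [col 3: H + O ≡ E (mod 10)] in column 3 we have H+O≡E with carry-in 0; given O=1, E=9 and digits 1,2,3,4,6,9 already taken and all letters distinct, that pins H to 8. So H=8.
Step 8. [col 4: H + X ≡ L (mod 10)] in column 4 we have H+X≡L with carry-in 0; given H=8 and digits 1,2,3,4,6,8,9 already taken and all letters distinct, that pins L to 5 ⇒ L=5.
Step 9. [col 4: H + X ≡ L (mod 10)] from column 4 (H=8, L=5, carry-in 0, digits 1,2,3,4,5,6,8,9 already taken and all letters distinct): X must equal 7 ⇒ X=7.

Answer: E=9, G=2, H=8, K=6, L=5, M=4, O=1, R=3, X=7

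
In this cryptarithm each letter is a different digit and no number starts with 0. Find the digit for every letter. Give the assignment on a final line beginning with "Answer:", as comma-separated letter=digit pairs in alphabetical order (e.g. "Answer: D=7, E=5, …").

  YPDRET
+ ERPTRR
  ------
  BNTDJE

Step 1. [col 1: T + R ≡ E (mod 10)] R=7 is one option consistent with column 1 (T + R ≡ E (mod 10), carry-in 0) — take it ⇒ R=7.
Step 2. [col 1: T + R ≡ E (mod 10)] several values work for E in column 1 (T + R ≡ E (mod 10), carry-in 0); try E=2 ⇒ E=2.
Step 3. [col 1: T + R ≡ E (mod 10)] column 1 reads T+R+carry(0)=E with R=7, E=2; with digits 2,7 already taken and all letters distinct, the only value for T is 5, so T=5.
Step 4. [col 2: E + R ≡ J (mod 10)] from column 2 (E=2, R=7, carry-in 1, digits 2,5,7 already taken and all letters distinct): J must equal 0. So J=0.
Step 5. [col 3: R + T ≡ D (mod 10)] column 3 reads R+T+carry(1)=D with R=7, T=5; with digits 0,2,5,7 already taken and all letters distinct, the only value for D is 3 ⇒ D=3.
Step 6. [col 4: D + P ≡ T (mod 10)] column 4 reads D+P+carry(1)=T with D=3, T=5; with digits 0,2,3,5,7 already taken and all letters distinct, the only value for P is 1. So P=1.
Step 7. [col 5: P + R ≡ N (mod 10)] column 5 reads P+R+carry(0)=N with P=1, R=7; with digits 0,1,2,3,5,7 already taken and all letters distinct, the only value for N is 8 ⇒ N=8.
Step 8. [col 6: Y + E ≡ B (mod 10)] column 6: given E=2, carry-in 0, and digits 0,1,2,3,5,7,8 already taken and all letters distinct, Y+E≡B (mod 10) forces B=6, so B=6.
Step 9. [col 6: Y + E ≡ B (mod 10)] column 6 reads Y+E+carry(0)=B with E=2, B=6; with digits 0,1,2,3,5,6,7,8 already taken and all letters distinct, the only value for Y is 4. So Y=4.

Answer: B=6, D=3, E=2, J=0, N=8, P=1, R=7, T=5, Y=4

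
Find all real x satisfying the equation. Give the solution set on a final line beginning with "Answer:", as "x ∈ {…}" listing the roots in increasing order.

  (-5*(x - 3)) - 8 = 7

Step 1. [(-5*(x - 3)) - 8 = 7] peel the -8: add 8 from each side, so sub: -5*(x - 3) = 15.
Step 2. [-5*(x - 3) = 15] divide by the outer -5. So div: x - 3 = -3.
Step 3. [x - 3 = -3] peel the -3: add 3 from each side. So sub: x = 0.

Answer: x ∈ {0}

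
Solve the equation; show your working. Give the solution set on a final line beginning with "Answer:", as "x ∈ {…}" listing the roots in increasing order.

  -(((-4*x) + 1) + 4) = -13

Step 1. [-(((-4*x) + 1) + 4) = -13] leading − — multiply by −1 ⇒ neg: ((-4*x) + 1) + 4 = 13.
Step 2. [((-4*x) + 1) + 4 = 13] +4 is outermost — subtract 4 both sides, so sub: (-4*x) + 1 = 9.
Step 3. [(-4*x) + 1 = 9] +1 is outermost — subtract 1 both sides ⇒ sub: -4*x = 8.
Step 4. [-4*x = 8] -4 out front; divide by -4. So div: x = -2.

Answer: x ∈ {-2}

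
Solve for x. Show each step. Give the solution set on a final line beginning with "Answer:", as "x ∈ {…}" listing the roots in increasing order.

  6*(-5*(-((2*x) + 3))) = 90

Step 1. [6*(-5*(-((2*x) + 3))) = 90] divide by the outer 6, so div: -5*(-((2*x) + 3)) = 15.
Step 2. [-5*(-((2*x) + 3)) = 15] LHS = -5·(…); ÷-5 both sides, so div: -((2*x) + 3) = -3.
Step 3. [-((2*x) + 3) = -3] flip signs both sides, so neg: (2*x) + 3 = 3.
Step 4. [(2*x) + 3 = 3] 3 comes off first (subtract 3). So sub: 2*x = 0.
Step 5. [2*x = 0] LHS = 2·(…); ÷2 both sides ⇒ div: x = 0.

Answer: x ∈ {0}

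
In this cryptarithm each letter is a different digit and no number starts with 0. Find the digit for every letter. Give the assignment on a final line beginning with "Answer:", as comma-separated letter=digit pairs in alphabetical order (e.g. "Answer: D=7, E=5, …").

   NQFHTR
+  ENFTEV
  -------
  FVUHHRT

Step 1. [col 1: R + V ≡ T (mod 10)] column 1 (R + V ≡ T (mod 10), carry-in 0) doesn't pin R yet; pick R=6 and continue ⇒ R=6.
Step 2. [col 1: R + V ≡ T (mod 10)] V=4 is one option consistent with column 1 (R + V ≡ T (mod 10), carry-in 0) — take it, so V=4.
Step 3. [F] F is the leading digit of a 7-digit sum of two 6-digit numbers; the final carry is exactly 1 ⇒ F=1.
Step 4. [col 1: R + V ≡ T (mod 10)] from column 1 (R=6, V=4, carry-in 0, digits 1,4,6 already taken and all letters distinct): T must equal 0 ⇒ T=0.
Step 5. [col 2: T + E ≡ R (mod 10)] from column 2 (T=0, R=6, carry-in 1, digits 0,1,4,6 already taken and all letters distinct): E must equal 5, so E=5.
Step 6. [col 3: H + T ≡ H (mod 10)] column 3 (H + T ≡ H (mod 10), carry-in 0) doesn't pin H yet; pick H=2 and continue, so H=2.
Step 7. [col 5: Q + N ≡ U (mod 10)] from column 5 (nothing yet, carry-in 0, digits 0,1,2,4,5,6 already taken and all letters distinct): U must equal 7. So U=7.
Step 8. [col 5: Q + N ≡ U (mod 10)] no forcing yet in column 5 (carry-in 0); N=8 is free and consistent — try it. So N=8.
Step 9. [col 5: Q + N ≡ U (mod 10)] column 5: given N=8, U=7, carry-in 0, and digits 0,1,2,4,5,6,7,8 already taken and all letters distinct, Q+N≡U (mod 10) forces Q=9, so Q=9.

Answer: E=5, F=1, H=2, N=8, Q=9, R=6, T=0, U=7, V=4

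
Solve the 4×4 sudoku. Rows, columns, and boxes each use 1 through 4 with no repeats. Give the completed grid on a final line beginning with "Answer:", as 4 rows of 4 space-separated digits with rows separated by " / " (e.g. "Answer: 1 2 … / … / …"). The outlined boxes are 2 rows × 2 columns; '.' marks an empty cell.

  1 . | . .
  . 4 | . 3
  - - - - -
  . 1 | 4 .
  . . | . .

Step 1. [r3c4∈{2}] r3c4 is down to just 2 ⇒ r3c4=2.
Step 2. [r2c1∈{2}] nothing but 2 survives at r2c1 ⇒ r2c1=2.
Step 3. [r4c3∈{1,3}] in col 3, 3 fits only at r4c3 ⇒ r4c3=3.
Step 4. [r1c2∈{3}] only 3 remains possible at r1c2. So r1c2=3.
Step 5. [r1c3∈{2}] only 2 remains possible at r1c3 ⇒ r1c3=2.
Step 6. [r2c3∈{1}] r2c3 has the single candidate 1 ⇒ r2c3=1.
Step 7. [r4c1∈{4}] r4c1's peers cover all but 4. So r4c1=4.
Step 8. [r1c4∈{4}] nothing but 4 survives at r1c4, so r1c4=4.
Step 9. [r4c4∈{1}] r4c4 is down to just 1. So r4c4=1.
Step 10. [r3c1∈{3}] r3c1 has the single candidate 3, so r3c1=3.
Step 11. [r4c2∈{2}] r4c2 has the single candidate 2, so r4c2=2.

Answer: 1 3 2 4 / 2 4 1 3 / 3 1 4 2 / 4 2 3 1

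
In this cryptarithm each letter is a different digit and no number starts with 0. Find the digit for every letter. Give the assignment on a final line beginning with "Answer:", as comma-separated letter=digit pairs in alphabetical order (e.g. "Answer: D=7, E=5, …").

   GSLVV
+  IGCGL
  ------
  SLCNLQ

Step 1. [col 1: V + L ≡ Q (mod 10)] L=2 is one option consistent with column 1 (V + L ≡ Q (mod 10), carry-in 0) — take it. So L=2.
Step 2. [col 1: V + L ≡ Q (mod 10)] column 1 (V + L ≡ Q (mod 10), carry-in 0) doesn't pin V yet; pick V=8 and continue, so V=8.
Step 3. [S] S is the leading digit of a 6-digit sum of two 5-digit numbers; the final carry is exactly 1 ⇒ S=1.
Step 4. [col 1: V + L ≡ Q (mod 10)] column 1: given V=8, L=2, carry-in 0, and digits 1,2,8 already taken and all letters distinct, V+L≡Q (mod 10) forces Q=0 ⇒ Q=0.
Step 5. [col 2: V + G ≡ L (mod 10)] in column 2 we have V+G≡L with carry-in 1; given V=8, L=2 and digits 0,1,2,8 already taken and all letters distinct, that pins G to 3. So G=3.
Step 6. [col 3: L + C ≡ N (mod 10)] several values work for N in column 3 (L + C ≡ N (mod 10), carry-in 1); try N=7. So N=7.
Step 7. [col 3: L + C ≡ N (mod 10)] in column 3 we have L+C≡N with carry-in 1; given L=2, N=7 and digits 0,1,2,3,7,8 already taken and all letters distinct, that pins C to 4. So C=4.
Step 8. [col 5: G + I ≡ L (mod 10)] from column 5 (G=3, L=2, carry-in 0, digits 0,1,2,3,4,7,8 already taken and all letters distinct): I must equal 9 ⇒ I=9.

Answer: C=4, G=3, I=9, L=2, N=7, Q=0, S=1, V=8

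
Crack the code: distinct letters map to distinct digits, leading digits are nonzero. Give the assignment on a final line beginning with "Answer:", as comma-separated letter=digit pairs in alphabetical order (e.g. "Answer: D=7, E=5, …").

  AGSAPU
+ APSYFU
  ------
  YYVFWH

Step 1. [col 1: U + U ≡ H (mod 10)] column 1 (U + U ≡ H (mod 10), carry-in 0) doesn't pin H yet; pick H=6 and continue ⇒ H=6.
Step 2. [col 1: U + U ≡ H (mod 10)] no forcing yet in column 1 (carry-in 0); U=3 is free and consistent — try it ⇒ U=3.
Step 3. [col 2: P + F ≡ W (mod 10)] several values work for P in column 2 (P + F ≡ W (mod 10), carry-in 0); try P=7 ⇒ P=7.
Step 4. [col 2: P + F ≡ W (mod 10)] no forcing yet in column 2 (carry-in 0); F=2 is free and consistent — try it ⇒ F=2.
Step 5. [col 2: P + F ≡ W (mod 10)] in column 2 we have P+F≡W with carry-in 0; given P=7, F=2 and digits 2,3,6,7 already taken and all letters distinct, that pins W to 9, so W=9.
Step 6. [col 3: A + Y ≡ F (mod 10)] no forcing yet in column 3 (carry-in 0); A=4 is free and consistent — try it ⇒ A=4.
Step 7. [col 3: A + Y ≡ F (mod 10)] column 3 reads A+Y+carry(0)=F with A=4, F=2; with digits 2,3,4,6,7,9 already taken and all letters distinct, the only value for Y is 8, so Y=8.
Step 8. [col 4: S + S ≡ V (mod 10)] in column 4 we have S+S≡V with carry-in 1; given nothing yet and digits 2,3,4,6,7,8,9 already taken and all letters distinct, that pins V to 1 ⇒ V=1.
Step 9. [col 4: S + S ≡ V (mod 10)] column 4 (S + S ≡ V (mod 10), carry-in 1) doesn't pin S yet; pick S=5 and continue ⇒ S=5.
Step 10. [col 5: G + P ≡ Y (mod 10)] column 5: given P=7, Y=8, carry-in 1, and digits 1,2,3,4,5,6,7,8,9 already taken and all letters distinct, G+P≡Y (mod 10) forces G=0 ⇒ G=0.

Answer: A=4, F=2, G=0, H=6, P=7, S=5, U=3, V=1, W=9, Y=8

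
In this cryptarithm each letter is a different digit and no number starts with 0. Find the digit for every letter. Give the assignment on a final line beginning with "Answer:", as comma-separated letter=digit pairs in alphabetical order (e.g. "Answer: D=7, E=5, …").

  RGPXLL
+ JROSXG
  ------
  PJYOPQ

Step 1. [col 1: L + G ≡ Q (mod 10)] column 1 (L + G ≡ Q (mod 10), carry-in 0) doesn't pin Q yet; pick Q=5 and continue, so Q=5.
Step 2. [col 1: L + G ≡ Q (mod 10)] no forcing yet in column 1 (carry-in 0); G=4 is free and consistent — try it, so G=4.
Step 3. [col 1: L + G ≡ Q (mod 10)] column 1 reads L+G+carry(0)=Q with G=4, Q=5; with digits 4,5 already taken and all letters distinct, the only value for L is 1, so L=1.
Step 4. [col 2: L + X ≡ P (mod 10)] no forcing yet in column 2 (carry-in 0); P=8 is free and consistent — try it ⇒ P=8.
Step 5. [col 2: L + X ≡ P (mod 10)] column 2: given L=1, P=8, carry-in 0, and digits 1,4,5,8 already taken and all letters distinct, L+X≡P (mod 10) forces X=7 ⇒ X=7.
Step 6. [col 3: X + S ≡ O (mod 10)] no forcing yet in column 3 (carry-in 0); S=3 is free and consistent — try it, so S=3.
Step 7. [col 3: X + S ≡ O (mod 10)] column 3 reads X+S+carry(0)=O with X=7, S=3; with digits 1,3,4,5,7,8 already taken and all letters distinct, the only value for O is 0, so O=0.
Step 8. [col 4: P + O ≡ Y (mod 10)] from column 4 (P=8, O=0, carry-in 1, digits 0,1,3,4,5,7,8 already taken and all letters distinct): Y must equal 9 ⇒ Y=9.
Step 9. [col 5: G + R ≡ J (mod 10)] in column 5 we have G+R≡J with carry-in 0; given G=4 and digits 0,1,3,4,5,7,8,9 already taken and all letters distinct, that pins J to 6 ⇒ J=6.
Step 10. [col 5: G + R ≡ J (mod 10)] in column 5 we have G+R≡J with carry-in 0; given G=4, J=6 and digits 0,1,3,4,5,6,7,8,9 already taken and all letters distinct, that pins R to 2 ⇒ R=2.

Answer: G=4, J=6, L=1, O=0, P=8, Q=5, R=2, S=3, X=7, Y=9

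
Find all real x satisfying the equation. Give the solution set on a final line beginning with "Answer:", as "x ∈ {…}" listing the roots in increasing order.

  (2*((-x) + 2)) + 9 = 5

Step 1. [(2*((-x) + 2)) + 9 = 5] peel the +9: subtract 9 from each side, so sub: 2*((-x) + 2) = -4.
Step 2. [2*((-x) + 2) = -4] divide by the outer 2, so div: (-x) + 2 = -2.
Step 3. [(-x) + 2 = -2] the outer +2 inverts by subtracting 2, so sub: -x = -4.
Step 4. [-x = -4] flip signs both sides ⇒ neg: x = 4.

Answer: x ∈ {4}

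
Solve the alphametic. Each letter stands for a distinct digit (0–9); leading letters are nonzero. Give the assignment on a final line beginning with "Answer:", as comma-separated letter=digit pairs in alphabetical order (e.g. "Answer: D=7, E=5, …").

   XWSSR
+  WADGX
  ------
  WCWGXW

Step 1. [col 1: R + X ≡ W (mod 10)] several values work for W in column 1 (R + X ≡ W (mod 10), carry-in 0); try W=1. So W=1.
Step 2. [col 1: R + X ≡ W (mod 10)] no forcing yet in column 1 (carry-in 0); R=3 is free and consistent — try it. So R=3.
Step 3. [col 1: R + X ≡ W (mod 10)] column 1: given R=3, W=1, carry-in 0, and digits 1,3 already taken and all letters distinct, R+X≡W (mod 10) forces X=8. So X=8.
Step 4. [col 2: S + G ≡ X (mod 10)] column 2 (S + G ≡ X (mod 10), carry-in 1) doesn't pin S yet; pick S=5 and continue ⇒ S=5.
Step 5. [col 2: S + G ≡ X (mod 10)] in column 2 we have S+G≡X with carry-in 1; given S=5, X=8 and digits 1,3,5,8 already taken and all letters distinct, that pins G to 2, so G=2.
Step 6. [col 3: S + D ≡ G (mod 10)] from column 3 (S=5, G=2, carry-in 0, digits 1,2,3,5,8 already taken and all letters distinct): D must equal 7, so D=7.
Step 7. [col 4: W + A ≡ W (mod 10)] in column 4 we have W+A≡W with carry-in 1; given W=1 and digits 1,2,3,5,7,8 already taken and all letters distinct, that pins A to 9 ⇒ A=9.
Step 8. [col 5: X + W ≡ C (mod 10)] column 5: given X=8, W=1, carry-in 1, and digits 1,2,3,5,7,8,9 already taken and all letters distinct, X+W≡C (mod 10) forces C=0, so C=0.

Answer: A=9, C=0, D=7, G=2, R=3, S=5, W=1, X=8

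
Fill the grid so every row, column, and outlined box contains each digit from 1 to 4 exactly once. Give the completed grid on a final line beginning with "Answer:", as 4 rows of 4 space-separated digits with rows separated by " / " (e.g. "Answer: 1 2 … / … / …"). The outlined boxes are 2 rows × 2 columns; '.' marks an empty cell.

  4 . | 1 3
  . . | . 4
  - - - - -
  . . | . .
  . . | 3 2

Step 1. [r4c1∈{1}] nothing but 1 survives at r4c1. So r4c1=1.
Step 2. [r1c2∈{2}] r1c2's peers cover all but 2, so r1c2=2.
Step 3. [r2c1∈{3}] r2c1's peers cover all but 3. So r2c1=3.
Step 4. [r3c3∈{4}] r3c3 has the single candidate 4, so r3c3=4.
Step 5. [r4c2∈{4}] r4c2 has the single candidate 4. So r4c2=4.
Step 6. [r2c2∈{1}] only 1 remains possible at r2c2. So r2c2=1.
Step 7. [r3c4∈{1}] nothing but 1 survives at r3c4, so r3c4=1.
Step 8. [r3c1∈{2}] nothing but 2 survives at r3c1. So r3c1=2.
Step 9. [r3c2∈{3}] r3c2 has the single candidate 3. So r3c2=3.
Step 10. [r2c3∈{2}] r2c3 has the single candidate 2 ⇒ r2c3=2.

Answer: 4 2 1 3 / 3 1 2 4 / 2 3 4 1 / 1 4 3 2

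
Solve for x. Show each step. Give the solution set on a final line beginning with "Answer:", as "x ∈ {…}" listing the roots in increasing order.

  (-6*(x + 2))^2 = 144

Step 1. [(-6*(x + 2))^2 = 144] 144 ≥ 0, LHS is (·)² — take ±√. So sqrt: -6*(x + 2) = 12 or -12.
Step 2. [-6*(x + 2) = 12 or -12] divide by the outer -6. So div: x + 2 = -2 or 2.
Step 3. [x + 2 = -2 or 2] 2 comes off first (subtract 2), so sub: x = -4 or 0.

Answer: x ∈ {-4, 0}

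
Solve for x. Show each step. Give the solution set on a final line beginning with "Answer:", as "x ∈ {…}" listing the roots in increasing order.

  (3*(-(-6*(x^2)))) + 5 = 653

Step 1. [(3*(-(-6*(x^2)))) + 5 = 653] the outer +5 inverts by subtracting 5. So sub: 3*(-(-6*(x^2))) = 648.
Step 2. [3*(-(-6*(x^2))) = 648] 3·(inner) — divide through by 3. So div: -(-6*(x^2)) = 216.
Step 3. [-(-6*(x^2)) = 216] leading − — multiply by −1. So neg: -6*(x^2) = -216.
Step 4. [-6*(x^2) = -216] leading coefficient -6: divide by -6, so div: x^2 = 36.
Step 5. [x^2 = 36] 36 ≥ 0, LHS is (·)² — take ±√, so sqrt: x = 6 or -6.

Answer: x ∈ {-6, 6}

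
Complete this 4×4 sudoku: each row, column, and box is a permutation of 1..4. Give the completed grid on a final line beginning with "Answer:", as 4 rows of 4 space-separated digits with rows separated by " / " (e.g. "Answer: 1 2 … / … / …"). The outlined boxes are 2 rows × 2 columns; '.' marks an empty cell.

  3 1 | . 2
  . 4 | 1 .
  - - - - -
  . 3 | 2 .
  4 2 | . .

Step 1. [r4c4∈{1,3}] 1 has one home in row 4: r4c4, so r4c4=1.
Step 2. [r2c4∈{3}] r2c4 is down to just 3 ⇒ r2c4=3.
Step 3. [r2c1∈{2}] r2c1's peers cover all but 2. So r2c1=2.
Step 4. [r3c4∈{4}] r3c4's peers cover all but 4, so r3c4=4.
Step 5. [r4c3∈{3}] r4c3 has the single candidate 3 ⇒ r4c3=3.
Step 6. [r3c1∈{1}] r3c1's peers cover all but 1, so r3c1=1.
Step 7. [r1c3∈{4}] nothing but 4 survives at r1c3. So r1c3=4.

Answer: 3 1 4 2 / 2 4 1 3 / 1 3 2 4 / 4 2 3 1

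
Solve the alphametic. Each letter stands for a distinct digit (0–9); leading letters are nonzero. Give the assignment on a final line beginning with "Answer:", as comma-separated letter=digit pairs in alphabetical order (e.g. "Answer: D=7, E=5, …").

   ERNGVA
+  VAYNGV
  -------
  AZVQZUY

Step 1. [col 1: A + V ≡ Y (mod 10)] no forcing yet in column 1 (carry-in 0); Y=7 is free and consistent — try it, so Y=7.
Step 2. [col 1: A + V ≡ Y (mod 10)] no forcing yet in column 1 (carry-in 0); V=6 is free and consistent — try it ⇒ V=6.
Step 3. [col 1: A + V ≡ Y (mod 10)] from column 1 (V=6, Y=7, carry-in 0, digits 6,7 already taken and all letters distinct): A must equal 1. So A=1.
Step 4. [col 2: V + G ≡ U (mod 10)] several values work for U in column 2 (V + G ≡ U (mod 10), carry-in 0); try U=8 ⇒ U=8.
Step 5. [col 2: V + G ≡ U (mod 10)] from column 2 (V=6, U=8, carry-in 0, digits 1,6,7,8 already taken and all letters distinct): G must equal 2 ⇒ G=2.
Step 6. [col 3: G + N ≡ Z (mod 10)] column 3 reads G+N+carry(0)=Z with G=2; with digits 1,2,6,7,8 already taken and all letters distinct, the only value for N is 3 ⇒ N=3.
Step 7. [col 3: G + N ≡ Z (mod 10)] in column 3 we have G+N≡Z with carry-in 0; given G=2, N=3 and digits 1,2,3,6,7,8 already taken and all letters distinct, that pins Z to 5 ⇒ Z=5.
Step 8. [col 4: N + Y ≡ Q (mod 10)] in column 4 we have N+Y≡Q with carry-in 0; given N=3, Y=7 and digits 1,2,3,5,6,7,8 already taken and all letters distinct, that pins Q to 0. So Q=0.
Step 9. [col 5: R + A ≡ V (mod 10)] column 5 reads R+A+carry(1)=V with A=1, V=6; with digits 0,1,2,3,5,6,7,8 already taken and all letters distinct, the only value for R is 4 ⇒ R=4.
Step 10. [col 6: E + V ≡ Z (mod 10)] column 6 reads E+V+carry(0)=Z with V=6, Z=5; with digits 0,1,2,3,4,5,6,7,8 already taken and all letters distinct, the only value for E is 9, so E=9.

Answer: A=1, E=9, G=2, N=3, Q=0, R=4, U=8, V=6, Y=7, Z=5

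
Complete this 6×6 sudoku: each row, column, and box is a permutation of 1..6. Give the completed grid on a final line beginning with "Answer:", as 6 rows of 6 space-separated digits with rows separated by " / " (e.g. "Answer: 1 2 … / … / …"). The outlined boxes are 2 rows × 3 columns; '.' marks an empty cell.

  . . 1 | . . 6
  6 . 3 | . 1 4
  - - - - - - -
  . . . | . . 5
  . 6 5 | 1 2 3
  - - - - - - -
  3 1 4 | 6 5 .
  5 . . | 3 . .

Step 1. [r6c2∈{2}] r6c2 has the single candidate 2 ⇒ r6c2=2.
Step 2. [r4c1∈{4}] r4c1 has the single candidate 4, so r4c1=4.
Step 3. [r2c2∈{5}] nothing but 5 survives at r2c2, so r2c2=5.
Step 4. [r1c1∈{2}] r1c1's peers cover all but 2 ⇒ r1c1=2.
Step 5. [r3c4∈{4}] r3c4 has the single candidate 4, so r3c4=4.
Step 6. [r6c5∈{4}] r6c5 has the single candidate 4. So r6c5=4.
Step 7. [r1c2∈{4}] nothing but 4 survives at r1c2. So r1c2=4.
Step 8. [r1c4∈{5}] r1c4's peers cover all but 5. So r1c4=5.
Step 9. [r3c1∈{1}] only 1 remains possible at r3c1 ⇒ r3c1=1.
Step 10. [r2c4∈{2}] nothing but 2 survives at r2c4. So r2c4=2.
Step 11. [r6c6∈{1}] r6c6 is down to just 1 ⇒ r6c6=1.
Step 12. [r3c5∈{6}] nothing but 6 survives at r3c5 ⇒ r3c5=6.
Step 13. [r1c5∈{3}] r1c5 has the single candidate 3 ⇒ r1c5=3.
Step 14. [r5c6∈{2}] r5c6's peers cover all but 2. So r5c6=2.
Step 15. [r3c2∈{3}] r3c2's peers cover all but 3 ⇒ r3c2=3.
Step 16. [r3c3∈{2}] only 2 remains possible at r3c3, so r3c3=2.
Step 17. [r6c3∈{6}] r6c3's peers cover all but 6 ⇒ r6c3=6.

Answer: 2 4 1 5 3 6 / 6 5 3 2 1 4 / 1 3 2 4 6 5 / 4 6 5 1 2 3 / 3 1 4 6 5 2 / 5 2 6 3 4 1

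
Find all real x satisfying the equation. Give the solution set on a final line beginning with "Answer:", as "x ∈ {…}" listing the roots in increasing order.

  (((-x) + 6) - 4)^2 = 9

Step 1. [(((-x) + 6) - 4)^2 = 9] 9 ≥ 0, LHS is (·)² — take ±√, so sqrt: ((-x) + 6) - 4 = 3 or -3.
Step 2. [((-x) + 6) - 4 = 3 or -3] 4 comes off first (add 4) ⇒ sub: (-x) + 6 = 7 or 1.
Step 3. [(-x) + 6 = 7 or 1] +6 is outermost — subtract 6 both sides. So sub: -x = 1 or -5.
Step 4. [-x = 1 or -5] LHS negated; negate both sides, so neg: x = -1 or 5.

Answer: x ∈ {-1, 5}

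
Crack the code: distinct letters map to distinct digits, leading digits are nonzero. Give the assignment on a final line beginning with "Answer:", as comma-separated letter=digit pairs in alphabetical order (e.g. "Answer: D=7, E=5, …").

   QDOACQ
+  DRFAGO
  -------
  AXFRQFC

Step 1. [col 1: Q + O ≡ C (mod 10)] several values work for Q in column 1 (Q + O ≡ C (mod 10), carry-in 0); try Q=3. So Q=3.
Step 2. [A] A is the leading digit of a 7-digit sum of two 6-digit numbers; the final carry is exactly 1. So A=1.
Step 3. [col 1: Q + O ≡ C (mod 10)] no forcing yet in column 1 (carry-in 0); C=7 is free and consistent — try it ⇒ C=7.
Step 4. [col 1: Q + O ≡ C (mod 10)] in column 1 we have Q+O≡C with carry-in 0; given Q=3, C=7 and digits 1,3,7 already taken and all letters distinct, that pins O to 4, so O=4.
Step 5. [col 2: C + G ≡ F (mod 10)] no forcing yet in column 2 (carry-in 0); F=5 is free and consistent — try it ⇒ F=5.
Step 6. [col 2: C + G ≡ F (mod 10)] column 2 reads C+G+carry(0)=F with C=7, F=5; with digits 1,3,4,5,7 already taken and all letters distinct, the only value for G is 8. So G=8.
Step 7. [col 4: O + F ≡ R (mod 10)] in column 4 we have O+F≡R with carry-in 0; given O=4, F=5 and digits 1,3,4,5,7,8 already taken and all letters distinct, that pins R to 9, so R=9.
Step 8. [col 5: D + R ≡ F (mod 10)] from column 5 (R=9, F=5, carry-in 0, digits 1,3,4,5,7,8,9 already taken and all letters distinct): D must equal 6 ⇒ D=6.
Step 9. [col 6: Q + D ≡ X (mod 10)] column 6 reads Q+D+carry(1)=X with Q=3, D=6; with digits 1,3,4,5,6,7,8,9 already taken and all letters distinct, the only value for X is 0 ⇒ X=0.

Answer: A=1, C=7, D=6, F=5, G=8, O=4, Q=3, R=9, X=0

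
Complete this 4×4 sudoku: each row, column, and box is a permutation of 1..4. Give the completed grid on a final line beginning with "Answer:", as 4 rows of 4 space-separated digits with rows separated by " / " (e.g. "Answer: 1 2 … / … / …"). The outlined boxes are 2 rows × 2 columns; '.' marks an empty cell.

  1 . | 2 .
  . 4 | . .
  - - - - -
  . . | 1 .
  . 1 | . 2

Step 1. [r2c3∈{3}] r2c3 is down to just 3, so r2c3=3.
Step 2. [r4c1∈{3,4}] 3 has one home in row 4: r4c1, so r4c1=3.
Step 3. [r3c1∈{2,4}] across col 1, 4 lands solely at r3c1, so r3c1=4.
Step 4. [r3c4∈{3}] nothing but 3 survives at r3c4 ⇒ r3c4=3.
Step 5. [r3c2∈{2}] r3c2 has the single candidate 2 ⇒ r3c2=2.
Step 6. [r1c2∈{3}] nothing but 3 survives at r1c2. So r1c2=3.
Step 7. [r2c4∈{1}] r2c4 is down to just 1 ⇒ r2c4=1.
Step 8. [r4c3∈{4}] r4c3's peers cover all but 4. So r4c3=4.
Step 9. [r2c1∈{2}] r2c1 has the single candidate 2. So r2c1=2.
Step 10. [r1c4∈{4}] r1c4's peers cover all but 4 ⇒ r1c4=4.

Answer: 1 3 2 4 / 2 4 3 1 / 4 2 1 3 / 3 1 4 2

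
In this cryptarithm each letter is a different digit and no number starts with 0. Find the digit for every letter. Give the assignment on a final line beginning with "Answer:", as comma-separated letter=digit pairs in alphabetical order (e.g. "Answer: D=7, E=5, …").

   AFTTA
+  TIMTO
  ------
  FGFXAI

Step 1. [col 1: A + O ≡ I (mod 10)] O=5 is one option consistent with column 1 (A + O ≡ I (mod 10), carry-in 0) — take it. So O=5.
Step 2. [col 1: A + O ≡ I (mod 10)] I=9 is one option consistent with column 1 (A + O ≡ I (mod 10), carry-in 0) — take it, so I=9.
Step 3. [F] the sum has 6 digits but both addends have 5; that extra leading digit F is the final carry, namely 1 ⇒ F=1.
Step 4. [col 1: A + O ≡ I (mod 10)] from column 1 (O=5, I=9, carry-in 0, digits 1,5,9 already taken and all letters distinct): A must equal 4, so A=4.
Step 5. [col 2: T + T ≡ A (mod 10)] column 2 (T + T ≡ A (mod 10), carry-in 0) doesn't pin T yet; pick T=7 and continue, so T=7.
Step 6. [col 3: T + M ≡ X (mod 10)] several values work for M in column 3 (T + M ≡ X (mod 10), carry-in 1); try M=8. So M=8.
Step 7. [col 3: T + M ≡ X (mod 10)] column 3: given T=7, M=8, carry-in 1, and digits 1,4,5,7,8,9 already taken and all letters distinct, T+M≡X (mod 10) forces X=6. So X=6.
Step 8. [col 5: A + T ≡ G (mod 10)] from column 5 (A=4, T=7, carry-in 1, digits 1,4,5,6,7,8,9 already taken and all letters distinct): G must equal 2, so G=2.

Answer: A=4, F=1, G=2, I=9, M=8, O=5, T=7, X=6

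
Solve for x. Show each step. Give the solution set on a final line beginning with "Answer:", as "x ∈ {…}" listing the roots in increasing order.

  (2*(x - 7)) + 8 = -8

Step 1. [(2*(x - 7)) + 8 = -8] +8 is outermost — subtract 8 both sides, so sub: 2*(x - 7) = -16.
Step 2. [2*(x - 7) = -16] 2·(inner) — divide through by 2. So div: x - 7 = -8.
Step 3. [x - 7 = -8] the outer -7 inverts by adding 7 ⇒ sub: x = -1.

Answer: x ∈ {-1}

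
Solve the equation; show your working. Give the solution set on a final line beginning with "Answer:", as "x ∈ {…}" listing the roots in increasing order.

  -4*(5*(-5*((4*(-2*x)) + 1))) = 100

Step 1. [-4*(5*(-5*((4*(-2*x)) + 1))) = 100] divide by the outer -4. So div: 5*(-5*((4*(-2*x)) + 1)) = -25.
Step 2. [5*(-5*((4*(-2*x)) + 1)) = -25] leading coefficient 5: divide by 5, so div: -5*((4*(-2*x)) + 1) = -5.
Step 3. [-5*((4*(-2*x)) + 1) = -5] divide by the outer -5 ⇒ div: (4*(-2*x)) + 1 = 1.
Step 4. [(4*(-2*x)) + 1 = 1] subtract 1: x sits inside (… + 1) ⇒ sub: 4*(-2*x) = 0.
Step 5. [4*(-2*x) = 0] leading coefficient 4: divide by 4 ⇒ div: -2*x = 0.
Step 6. [-2*x = 0] -2 out front; divide by -2. So div: x = 0.

Answer: x ∈ {0}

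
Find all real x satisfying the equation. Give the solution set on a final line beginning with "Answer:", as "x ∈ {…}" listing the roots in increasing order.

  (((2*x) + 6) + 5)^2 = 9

Step 1. [(((2*x) + 6) + 5)^2 = 9] 9 ≥ 0, LHS is (·)² — take ±√. So sqrt: ((2*x) + 6) + 5 = 3 or -3.
Step 2. [((2*x) + 6) + 5 = 3 or -3] +5 is outermost — subtract 5 both sides, so sub: (2*x) + 6 = -2 or -8.
Step 3. [(2*x) + 6 = -2 or -8] the outer +6 inverts by subtracting 6. So sub: 2*x = -8 or -14.
Step 4. [2*x = -8 or -14] 2·(inner) — divide through by 2, so div: x = -4 or -7.

Answer: x ∈ {-7, -4}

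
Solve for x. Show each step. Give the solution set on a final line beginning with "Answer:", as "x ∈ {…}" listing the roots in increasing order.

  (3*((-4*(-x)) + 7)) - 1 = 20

Step 1. [(3*((-4*(-x)) + 7)) - 1 = 20] the outer -1 inverts by adding 1. So sub: 3*((-4*(-x)) + 7) = 21.
Step 2. [3*((-4*(-x)) + 7) = 21] 3·(inner) — divide through by 3. So div: (-4*(-x)) + 7 = 7.
Step 3. [(-4*(-x)) + 7 = 7] subtract 7: x sits inside (… + 7) ⇒ sub: -4*(-x) = 0.
Step 4. [-4*(-x) = 0] -4·(inner) — divide through by -4. So div: -x = 0.
Step 5. [-x = 0] leading − — multiply by −1. So neg: x = 0.

Answer: x ∈ {0}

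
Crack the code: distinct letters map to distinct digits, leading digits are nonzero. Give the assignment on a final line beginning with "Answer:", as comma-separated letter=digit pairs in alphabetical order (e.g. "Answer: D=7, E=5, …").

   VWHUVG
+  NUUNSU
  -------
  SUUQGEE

Step 1. [col 1: G + U ≡ E (mod 10)] several values work for U in column 1 (G + U ≡ E (mod 10), carry-in 0); try U=6 ⇒ U=6.
Step 2. [col 1: G + U ≡ E (mod 10)] several values work for G in column 1 (G + U ≡ E (mod 10), carry-in 0); try G=4, so G=4.
Step 3. [col 1: G + U ≡ E (mod 10)] in column 1 we have G+U≡E with carry-in 0; given G=4, U=6 and digits 4,6 already taken and all letters distinct, that pins E to 0. So E=0.
Step 4. [col 2: V + S ≡ E (mod 10)] column 2 (V + S ≡ E (mod 10), carry-in 1) doesn't pin S yet; pick S=1 and continue, so S=1.
Step 5. [col 2: V + S ≡ E (mod 10)] column 2: given S=1, E=0, carry-in 1, and digits 0,1,4,6 already taken and all letters distinct, V+S≡E (mod 10) forces V=8, so V=8.
Step 6. [col 3: U + N ≡ G (mod 10)] from column 3 (U=6, G=4, carry-in 1, digits 0,1,4,6,8 already taken and all letters distinct): N must equal 7. So N=7.
Step 7. [col 4: H + U ≡ Q (mod 10)] column 4 (H + U ≡ Q (mod 10), carry-in 1) doesn't pin H yet; pick H=5 and continue. So H=5.
Step 8. [col 4: H + U ≡ Q (mod 10)] column 4 reads H+U+carry(1)=Q with H=5, U=6; with digits 0,1,4,5,6,7,8 already taken and all letters distinct, the only value for Q is 2. So Q=2.
Step 9. [col 5: W + U ≡ U (mod 10)] in column 5 we have W+U≡U with carry-in 1; given U=6 and digits 0,1,2,4,5,6,7,8 already taken and all letters distinct, that pins W to 9, so W=9.

Answer: E=0, G=4, H=5, N=7, Q=2, S=1, U=6, V=8, W=9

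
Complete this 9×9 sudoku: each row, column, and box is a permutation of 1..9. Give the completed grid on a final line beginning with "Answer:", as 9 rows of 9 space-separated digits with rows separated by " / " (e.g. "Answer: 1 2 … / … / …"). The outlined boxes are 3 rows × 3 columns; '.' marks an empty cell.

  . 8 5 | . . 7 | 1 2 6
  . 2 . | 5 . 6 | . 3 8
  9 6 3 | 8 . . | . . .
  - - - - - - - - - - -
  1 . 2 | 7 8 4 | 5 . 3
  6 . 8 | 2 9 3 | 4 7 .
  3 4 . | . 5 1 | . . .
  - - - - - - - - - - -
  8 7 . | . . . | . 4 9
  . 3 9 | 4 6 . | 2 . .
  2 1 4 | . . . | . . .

Step 1. [r8c9∈{1,5,7}] r8c9 is the only open cell in row 8 admitting 7, so r8c9=7.
Step 2. [r4c8∈{6,9}] r4c8 is the only open cell in row 4 admitting 6. So r4c8=6.
Step 3. [r3c5∈{1,2,4}] in row 3, 1 fits only at r3c5, so r3c5=1.
Step 4. [r9c9∈{5}] only 5 remains possible at r9c9. So r9c9=5.
Step 5. [r9c8∈{8}] nothing but 8 survives at r9c8 ⇒ r9c8=8.
Step 6. [r2c1∈{4,7}] in col 1, 7 fits only at r2c1 ⇒ r2c1=7.
Step 7. [r1c4∈{3,9}] row 1 places 9 nowhere but r1c4, so r1c4=9.
Step 8. [r9c4∈{3}] r9c4 has the single candidate 3, so r9c4=3.
Step 9. [r7c6∈{2,5}] across row 7, 5 lands solely at r7c6. So r7c6=5.
Step 10. [r1c5∈{3,4}] row 1 places 3 nowhere but r1c5. So r1c5=3.
Step 11. [r6c7∈{8,9}] in row 6, 8 fits only at r6c7, so r6c7=8.
Step 12. [r7c7∈{3,6}] r7c7 is the only open cell in row 7 admitting 3 ⇒ r7c7=3.
Step 13. [r2c5∈{4}] nothing but 4 survives at r2c5 ⇒ r2c5=4.
Step 14. [r1c1∈{4}] nothing but 4 survives at r1c1 ⇒ r1c1=4.
Step 15. [r7c5∈{2}] r7c5 is down to just 2. So r7c5=2.
Step 16. [r3c6∈{2}] r3c6's peers cover all but 2 ⇒ r3c6=2.
Step 17. [r8c8∈{1}] nothing but 1 survives at r8c8, so r8c8=1.
Step 18. [r5c2∈{5}] nothing but 5 survives at r5c2. So r5c2=5.
Step 19. [r7c3∈{6}] r7c3's peers cover all but 6, so r7c3=6.
Step 20. [r7c4∈{1}] r7c4 is down to just 1 ⇒ r7c4=1.
Step 21. [r2c7∈{9}] only 9 remains possible at r2c7, so r2c7=9.
Step 22. [r9c5∈{7}] r9c5 is down to just 7. So r9c5=7.
Step 23. [r6c8∈{9}] r6c8's peers cover all but 9 ⇒ r6c8=9.
Step 24. [r5c9∈{1}] nothing but 1 survives at r5c9. So r5c9=1.
Step 25. [r3c9∈{4}] only 4 remains possible at r3c9. So r3c9=4.
Step 26. [r6c9∈{2}] r6c9 has the single candidate 2. So r6c9=2.
Step 27. [r6c4∈{6}] only 6 remains possible at r6c4. So r6c4=6.
Step 28. [r9c7∈{6}] nothing but 6 survives at r9c7, so r9c7=6.
Step 29. [r8c1∈{5}] r8c1 has the single candidate 5. So r8c1=5.
Step 30. [r9c6∈{9}] r9c6's peers cover all but 9 ⇒ r9c6=9.
Step 31. [r2c3∈{1}] r2c3 is down to just 1, so r2c3=1.
Step 32. [r8c6∈{8}] nothing but 8 survives at r8c6, so r8c6=8.
Step 33. [r3c8∈{5}] nothing but 5 survives at r3c8. So r3c8=5.
Step 34. [r4c2∈{9}] only 9 remains possible at r4c2 ⇒ r4c2=9.
Step 35. [r3c7∈{7}] r3c7's peers cover all but 7. So r3c7=7.
Step 36. [r6c3∈{7}] r6c3's peers cover all but 7 ⇒ r6c3=7.

Answer: 4 8 5 9 3 7 1 2 6 / 7 2 1 5 4 6 9 3 8 / 9 6 3 8 1 2 7 5 4 / 1 9 2 7 8 4 5 6 3 / 6 5 8 2 9 3 4 7 1 / 3 4 7 6 5 1 8 9 2 / 8 7 6 1 2 5 3 4 9 / 5 3 9 4 6 8 2 1 7 / 2 1 4 3 7 9 6 8 5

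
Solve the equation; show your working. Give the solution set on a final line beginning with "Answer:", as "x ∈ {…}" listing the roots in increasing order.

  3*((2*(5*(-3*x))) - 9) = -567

Step 1. [3*((2*(5*(-3*x))) - 9) = -567] LHS = 3·(…); ÷3 both sides. So div: (2*(5*(-3*x))) - 9 = -189.
Step 2. [(2*(5*(-3*x))) - 9 = -189] peel the -9: add 9 from each side. So sub: 2*(5*(-3*x)) = -180.
Step 3. [2*(5*(-3*x)) = -180] divide by the outer 2 ⇒ div: 5*(-3*x) = -90.
Step 4. [5*(-3*x) = -90] 5·(inner) — divide through by 5. So div: -3*x = -18.
Step 5. [-3*x = -18] leading coefficient -3: divide by -3 ⇒ div: x = 6.

Answer: x ∈ {6}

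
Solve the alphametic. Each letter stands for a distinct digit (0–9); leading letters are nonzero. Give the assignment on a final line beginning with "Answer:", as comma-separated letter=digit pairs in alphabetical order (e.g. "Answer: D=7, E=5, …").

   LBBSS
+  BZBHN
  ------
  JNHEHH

Step 1. [col 1: S + N ≡ H (mod 10)] N=5 is one option consistent with column 1 (S + N ≡ H (mod 10), carry-in 0) — take it. So N=5.
Step 2. [col 1: S + N ≡ H (mod 10)] S=9 is one option consistent with column 1 (S + N ≡ H (mod 10), carry-in 0) — take it. So S=9.
Step 3. [col 1: S + N ≡ H (mod 10)] column 1 reads S+N+carry(0)=H with S=9, N=5; with digits 5,9 already taken and all letters distinct, the only value for H is 4 ⇒ H=4.
Step 4. [col 3: B + B ≡ E (mod 10)] no forcing yet in column 3 (carry-in 1); B=6 is free and consistent — try it, so B=6.
Step 5. [col 3: B + B ≡ E (mod 10)] from column 3 (B=6, carry-in 1, digits 4,5,6,9 already taken and all letters distinct): E must equal 3 ⇒ E=3.
Step 6. [J] the sum has 6 digits but both addends have 5; that extra leading digit J is the final carry, namely 1. So J=1.
Step 7. [col 4: B + Z ≡ H (mod 10)] in column 4 we have B+Z≡H with carry-in 1; given B=6, H=4 and digits 1,3,4,5,6,9 already taken and all letters distinct, that pins Z to 7. So Z=7.
Step 8. [col 5: L + B ≡ N (mod 10)] from column 5 (B=6, N=5, carry-in 1, digits 1,3,4,5,6,7,9 already taken and all letters distinct): L must equal 8, so L=8.

Answer: B=6, E=3, H=4, J=1, L=8, N=5, S=9, Z=7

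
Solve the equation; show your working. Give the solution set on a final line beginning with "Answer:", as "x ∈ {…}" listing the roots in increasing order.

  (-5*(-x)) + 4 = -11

Step 1. [(-5*(-x)) + 4 = -11] the outer +4 inverts by subtracting 4, so sub: -5*(-x) = -15.
Step 2. [-5*(-x) = -15] -5·(inner) — divide through by -5. So div: -x = 3.
Step 3. [-x = 3] flip signs both sides. So neg: x = -3.

Answer: x ∈ {-3}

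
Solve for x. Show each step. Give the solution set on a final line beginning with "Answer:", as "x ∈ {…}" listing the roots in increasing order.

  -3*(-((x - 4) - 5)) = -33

Step 1. [-3*(-((x - 4) - 5)) = -33] -3·(inner) — divide through by -3. So div: -((x - 4) - 5) = 11.
Step 2. [-((x - 4) - 5) = 11] flip signs both sides ⇒ neg: (x - 4) - 5 = -11.
Step 3. [(x - 4) - 5 = -11] -5 is outermost — add 5 both sides, so sub: x - 4 = -6.
Step 4. [x - 4 = -6] -4 is outermost — add 4 both sides ⇒ sub: x = -2.

Answer: x ∈ {-2}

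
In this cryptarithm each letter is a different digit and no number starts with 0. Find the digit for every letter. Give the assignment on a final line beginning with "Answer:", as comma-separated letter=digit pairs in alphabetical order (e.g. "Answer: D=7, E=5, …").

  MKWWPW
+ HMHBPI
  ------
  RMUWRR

Step 1. [col 1: W + I ≡ R (mod 10)] R=3 is one option consistent with column 1 (W + I ≡ R (mod 10), carry-in 0) — take it. So R=3.
Step 2. [col 1: W + I ≡ R (mod 10)] W=5 is one option consistent with column 1 (W + I ≡ R (mod 10), carry-in 0) — take it, so W=5.
Step 3. [col 1: W + I ≡ R (mod 10)] from column 1 (W=5, R=3, carry-in 0, digits 3,5 already taken and all letters distinct): I must equal 8, so I=8.
Step 4. [col 2: P + P ≡ R (mod 10)] several values work for P in column 2 (P + P ≡ R (mod 10), carry-in 1); try P=6, so P=6.
Step 5. [col 3: W + B ≡ W (mod 10)] from column 3 (W=5, carry-in 1, digits 3,5,6,8 already taken and all letters distinct): B must equal 9. So B=9.
Step 6. [col 4: W + H ≡ U (mod 10)] H=1 is one option consistent with column 4 (W + H ≡ U (mod 10), carry-in 1) — take it. So H=1.
Step 7. [col 4: W + H ≡ U (mod 10)] column 4 reads W+H+carry(1)=U with W=5, H=1; with digits 1,3,5,6,8,9 already taken and all letters distinct, the only value for U is 7 ⇒ U=7.
Step 8. [col 5: K + M ≡ M (mod 10)] in column 5 we have K+M≡M with carry-in 0; given nothing yet and digits 1,3,5,6,7,8,9 already taken and all letters distinct, that pins K to 0. So K=0.
Step 9. [col 5: K + M ≡ M (mod 10)] column 5 (K + M ≡ M (mod 10), carry-in 0) doesn't pin M yet; pick M=2 and continue ⇒ M=2.

Answer: B=9, H=1, I=8, K=0, M=2, P=6, R=3, U=7, W=5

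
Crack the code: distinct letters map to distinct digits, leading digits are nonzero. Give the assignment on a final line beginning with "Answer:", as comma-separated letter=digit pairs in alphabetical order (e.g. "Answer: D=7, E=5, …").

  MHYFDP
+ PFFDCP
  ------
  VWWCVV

Step 1. [col 1: P + P ≡ V (mod 10)] no forcing yet in column 1 (carry-in 0); P=2 is free and consistent — try it. So P=2.
Step 2. [col 1: P + P ≡ V (mod 10)] from column 1 (P=2, carry-in 0, digits 2 already taken and all letters distinct): V must equal 4 ⇒ V=4.
Step 3. [col 2: D + C ≡ V (mod 10)] column 2 (D + C ≡ V (mod 10), carry-in 0) doesn't pin D yet; pick D=5 and continue, so D=5.
Step 4. [col 2: D + C ≡ V (mod 10)] column 2 reads D+C+carry(0)=V with D=5, V=4; with digits 2,4,5 already taken and all letters distinct, the only value for C is 9 ⇒ C=9.
Step 5. [col 3: F + D ≡ C (mod 10)] from column 3 (D=5, C=9, carry-in 1, digits 2,4,5,9 already taken and all letters distinct): F must equal 3, so F=3.
Step 6. [col 4: Y + F ≡ W (mod 10)] no forcing yet in column 4 (carry-in 0); W=0 is free and consistent — try it ⇒ W=0.
Step 7. [col 4: Y + F ≡ W (mod 10)] column 4 reads Y+F+carry(0)=W with F=3, W=0; with digits 0,2,3,4,5,9 already taken and all letters distinct, the only value for Y is 7, so Y=7.
Step 8. [col 5: H + F ≡ W (mod 10)] column 5: given F=3, W=0, carry-in 1, and digits 0,2,3,4,5,7,9 already taken and all letters distinct, H+F≡W (mod 10) forces H=6, so H=6.
Step 9. [col 6: M + P ≡ V (mod 10)] column 6: given P=2, V=4, carry-in 1, and digits 0,2,3,4,5,6,7,9 already taken and all letters distinct, M+P≡V (mod 10) forces M=1 ⇒ M=1.

Answer: C=9, D=5, F=3, H=6, M=1, P=2, V=4, W=0, Y=7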